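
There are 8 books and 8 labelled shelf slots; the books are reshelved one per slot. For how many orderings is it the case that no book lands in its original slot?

14833

The number of derangements of 8 is !8 = Σ_{k=0}^{8} (-1)^k·8!/k!
= 8! - 8!/1! + 8!/2! - 8!/3! + 8!/4! - 8!/5! + 8!/6! - 8!/7! + 8!/8!
= 40320 - 40320 + 20160 - 6720 + 1680 - 336 + 56 - 8 + 1
= 14833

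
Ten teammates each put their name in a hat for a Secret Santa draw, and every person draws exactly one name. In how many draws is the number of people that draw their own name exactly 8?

45

Choose which 8 of the 10 are fixed: C(10,8) = 45.
The remaining 2 must be deranged: !2 = 1.
Total: 45 × 1 = 45.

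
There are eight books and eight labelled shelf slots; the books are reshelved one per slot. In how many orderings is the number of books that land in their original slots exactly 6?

Choose which 6 of the 8 are fixed: C(8,6) = 28.
The remaining 2 must be deranged: !2 = 1.
Total: 28 × 1 = 28.

28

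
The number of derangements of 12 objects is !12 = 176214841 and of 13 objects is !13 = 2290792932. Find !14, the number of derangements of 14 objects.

32071101049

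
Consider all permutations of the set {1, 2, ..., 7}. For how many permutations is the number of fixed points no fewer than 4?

# with exactly i fixed is C(7,i)·!(7-i); sum over i=4..7:
  i=4: C(7,4)·!3 = 35·2 = 70
  i=5: C(7,5)·!2 = 21·1 = 21
  i=6: C(7,6)·!1 = 7·0 = 0
  i=7: C(7,7)·!0 = 1·1 = 1
Total = 92.

92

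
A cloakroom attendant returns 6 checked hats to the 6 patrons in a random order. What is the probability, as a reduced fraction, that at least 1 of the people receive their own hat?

91/144

Favorable outcomes: Σ_{i≥1} C(6,i)·!(6-i) = 6·44 + 15·9 + 20·2 + 15·1 + 6·0 + 1·1 = 455.
Total outcomes: 6! = 720.
Probability = 455/720 = 91/144.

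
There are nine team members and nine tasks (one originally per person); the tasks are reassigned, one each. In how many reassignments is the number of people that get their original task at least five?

1339

Sum C(9,i)·!(9-i) for i = 5..9:
  i=5: C(9,5)·!4 = 126·9 = 1134
  i=6: C(9,6)·!3 = 84·2 = 168
  i=7: C(9,7)·!2 = 36·1 = 36
  i=8: C(9,8)·!1 = 9·0 = 0
  i=9: C(9,9)·!0 = 1·1 = 1
Total = 1339.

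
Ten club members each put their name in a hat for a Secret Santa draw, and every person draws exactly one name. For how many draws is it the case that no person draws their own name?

1334961

Use !n = (n-1)(!(n-1) + !(n-2)).
!10 = 9·(133496 + 14833) = 9·148329 = 1334961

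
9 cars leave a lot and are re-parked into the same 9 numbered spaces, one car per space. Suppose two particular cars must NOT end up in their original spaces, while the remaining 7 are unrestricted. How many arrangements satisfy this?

Let A_j be the event that the j-th constrained one is fixed. By inclusion-exclusion over the 2 events:
Σ_{j=0}^{2} (-1)^j C(2,j)(9-j)!
= C(2,0)·9! - C(2,1)·8! + C(2,2)·7!
= 362880 - 80640 + 5040
= 287280

287280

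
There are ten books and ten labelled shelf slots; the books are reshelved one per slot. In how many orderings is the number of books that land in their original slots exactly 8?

Choose which 8 of the 10 are fixed: C(10,8) = 45.
The remaining 2 must be deranged: !2 = 1.
Total: 45 × 1 = 45.

45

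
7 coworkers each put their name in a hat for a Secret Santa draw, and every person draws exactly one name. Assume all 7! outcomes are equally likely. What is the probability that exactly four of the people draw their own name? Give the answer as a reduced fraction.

1/72

Favorable outcomes: C(7,4)·!3 = 35·2 = 70.
Total outcomes: 7! = 5040.
Probability = 70/5040 = 1/72.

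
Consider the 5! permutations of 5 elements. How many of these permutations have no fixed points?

44

Use !n = n·!(n-1) + (-1)^n.
!5 = 5·9 - 1 = 44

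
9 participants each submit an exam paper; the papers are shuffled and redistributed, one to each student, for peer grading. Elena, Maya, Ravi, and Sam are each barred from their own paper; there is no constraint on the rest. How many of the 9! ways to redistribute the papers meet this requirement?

229080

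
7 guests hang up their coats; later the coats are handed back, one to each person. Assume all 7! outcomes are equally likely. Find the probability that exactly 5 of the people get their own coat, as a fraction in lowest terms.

Favorable outcomes: C(7,5)·!2 = 21·1 = 21.
Total outcomes: 7! = 5040.
Probability = 21/5040 = 1/240.

1/240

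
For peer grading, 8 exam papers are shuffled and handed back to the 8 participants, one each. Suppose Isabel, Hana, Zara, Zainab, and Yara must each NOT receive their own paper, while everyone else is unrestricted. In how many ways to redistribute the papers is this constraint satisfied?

Let A_j be the event that the j-th constrained one is fixed. By inclusion-exclusion over the 5 events:
Σ_{j=0}^{5} (-1)^j C(5,j)(8-j)!
= C(5,0)·8! - C(5,1)·7! + C(5,2)·6! - C(5,3)·5! + C(5,4)·4! - C(5,5)·3!
= 40320 - 25200 + 7200 - 1200 + 120 - 6
= 21234

21234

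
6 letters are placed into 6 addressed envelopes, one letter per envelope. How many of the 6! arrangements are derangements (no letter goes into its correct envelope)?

265

!6 is the nearest integer to 6!/e.
6! = 720, and 720/e ≈ 264.87, so !6 = 265.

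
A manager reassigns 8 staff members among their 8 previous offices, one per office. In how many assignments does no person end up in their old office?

Use !n = n·!(n-1) + (-1)^n.
!8 = 8·1854 + 1 = 14833

14833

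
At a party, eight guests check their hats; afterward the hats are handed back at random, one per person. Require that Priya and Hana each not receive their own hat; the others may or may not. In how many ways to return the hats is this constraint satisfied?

Inclusion-exclusion on the 2 forbidden self-matches:
Σ_{j=0}^{2} (-1)^j C(2,j)(8-j)!
= C(2,0)·8! - C(2,1)·7! + C(2,2)·6!
= 40320 - 10080 + 720
= 30960

30960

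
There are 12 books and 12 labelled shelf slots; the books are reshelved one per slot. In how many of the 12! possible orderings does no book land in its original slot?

!12 = 12! · Σ_{k=0}^{12} (-1)^k/k!
= 12! - 12!/1! + 12!/2! - 12!/3! + 12!/4! - 12!/5! + 12!/6! - 12!/7! + 12!/8! - 12!/9! + 12!/10! - 12!/11! + 12!/12!
= 479001600 - 479001600 + 239500800 - 79833600 + 19958400 - 3991680 + 665280 - 95040 + 11880 - 1320 + 132 - 12 + 1
= 176214841

176214841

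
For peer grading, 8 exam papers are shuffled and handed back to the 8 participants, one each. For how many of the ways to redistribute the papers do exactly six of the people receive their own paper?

Pick the 6 fixed positions: C(8,6) = 28 ways.
The other 2 form a derangement: !2 = 1.
Total: 28 × 1 = 28.

28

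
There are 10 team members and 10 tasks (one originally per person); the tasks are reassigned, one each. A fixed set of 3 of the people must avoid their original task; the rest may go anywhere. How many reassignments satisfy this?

Inclusion-exclusion on the 3 forbidden self-matches:
Σ_{j=0}^{3} (-1)^j C(3,j)(10-j)!
= C(3,0)·10! - C(3,1)·9! + C(3,2)·8! - C(3,3)·7!
= 3628800 - 1088640 + 120960 - 5040
= 2656080

2656080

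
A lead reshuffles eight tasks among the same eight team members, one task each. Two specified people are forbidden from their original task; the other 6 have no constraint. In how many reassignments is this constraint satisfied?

30960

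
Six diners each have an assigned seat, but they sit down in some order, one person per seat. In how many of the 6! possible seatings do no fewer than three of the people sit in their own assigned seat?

# with exactly i fixed is C(6,i)·!(6-i); sum over i=3..6:
  i=3: C(6,3)·!3 = 20·2 = 40
  i=4: C(6,4)·!2 = 15·1 = 15
  i=5: C(6,5)·!1 = 6·0 = 0
  i=6: C(6,6)·!0 = 1·1 = 1
Total = 56.

56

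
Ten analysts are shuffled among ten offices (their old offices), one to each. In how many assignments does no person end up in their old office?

1334961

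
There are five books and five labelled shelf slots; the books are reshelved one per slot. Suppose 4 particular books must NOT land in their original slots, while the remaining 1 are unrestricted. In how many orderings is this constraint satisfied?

53

Inclusion-exclusion on the 4 forbidden self-matches:
Σ_{j=0}^{4} (-1)^j C(4,j)(5-j)!
= C(4,0)·5! - C(4,1)·4! + C(4,2)·3! - C(4,3)·2! + C(4,4)·1!
= 120 - 96 + 36 - 8 + 1
= 53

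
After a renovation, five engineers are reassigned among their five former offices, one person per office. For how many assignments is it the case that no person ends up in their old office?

44

!5 is the nearest integer to 5!/e.
5! = 120, and 120/e ≈ 44.15, so !5 = 44.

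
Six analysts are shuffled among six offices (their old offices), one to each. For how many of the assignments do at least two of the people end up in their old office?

# with exactly i fixed is C(6,i)·!(6-i); sum over i=2..6:
  i=2: C(6,2)·!4 = 15·9 = 135
  i=3: C(6,3)·!3 = 20·2 = 40
  i=4: C(6,4)·!2 = 15·1 = 15
  i=5: C(6,5)·!1 = 6·0 = 0
  i=6: C(6,6)·!0 = 1·1 = 1
Total = 191.

191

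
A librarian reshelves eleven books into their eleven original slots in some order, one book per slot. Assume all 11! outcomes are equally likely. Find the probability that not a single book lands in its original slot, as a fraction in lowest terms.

1468457/3991680

Favorable outcomes: !11 = 14684570.
Total outcomes: 11! = 39916800.
Probability = 14684570/39916800 = 1468457/3991680.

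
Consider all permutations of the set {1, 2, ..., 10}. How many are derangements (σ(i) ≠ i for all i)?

1334961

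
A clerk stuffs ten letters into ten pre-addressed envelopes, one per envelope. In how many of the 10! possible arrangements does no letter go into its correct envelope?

1334961

The number of derangements of 10 is !10 = Σ_{k=0}^{10} (-1)^k·10!/k!
= 10! - 10!/1! + 10!/2! - 10!/3! + 10!/4! - 10!/5! + 10!/6! - 10!/7! + 10!/8! - 10!/9! + 10!/10!
= 3628800 - 3628800 + 1814400 - 604800 + 151200 - 30240 + 5040 - 720 + 90 - 10 + 1
= 1334961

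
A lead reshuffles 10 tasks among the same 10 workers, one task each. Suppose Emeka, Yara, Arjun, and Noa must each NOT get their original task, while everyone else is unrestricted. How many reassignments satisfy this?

2399760

Inclusion-exclusion on the 4 forbidden self-matches:
Σ_{j=0}^{4} (-1)^j C(4,j)(10-j)!
= C(4,0)·10! - C(4,1)·9! + C(4,2)·8! - C(4,3)·7! + C(4,4)·6!
= 3628800 - 1451520 + 241920 - 20160 + 720
= 2399760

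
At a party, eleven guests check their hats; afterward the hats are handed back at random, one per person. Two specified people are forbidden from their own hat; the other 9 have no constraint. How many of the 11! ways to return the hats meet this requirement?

33022080

Inclusion-exclusion on the 2 forbidden self-matches:
Σ_{j=0}^{2} (-1)^j C(2,j)(11-j)!
= C(2,0)·11! - C(2,1)·10! + C(2,2)·9!
= 39916800 - 7257600 + 362880
= 33022080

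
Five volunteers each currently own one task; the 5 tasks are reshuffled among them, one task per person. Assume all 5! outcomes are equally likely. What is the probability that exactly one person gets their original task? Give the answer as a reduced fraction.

3/8

Favorable outcomes: C(5,1)·!4 = 5·9 = 45.
Total outcomes: 5! = 120.
Probability = 45/120 = 3/8.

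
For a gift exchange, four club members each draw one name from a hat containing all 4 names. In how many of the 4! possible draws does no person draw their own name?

9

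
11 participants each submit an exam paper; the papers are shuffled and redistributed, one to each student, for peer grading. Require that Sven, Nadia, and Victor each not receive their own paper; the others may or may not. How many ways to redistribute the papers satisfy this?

Inclusion-exclusion on the 3 forbidden self-matches:
Σ_{j=0}^{3} (-1)^j C(3,j)(11-j)!
= C(3,0)·11! - C(3,1)·10! + C(3,2)·9! - C(3,3)·8!
= 39916800 - 10886400 + 1088640 - 40320
= 30078720

30078720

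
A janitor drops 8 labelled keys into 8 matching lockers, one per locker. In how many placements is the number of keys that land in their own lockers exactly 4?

Pick the 4 fixed positions: C(8,4) = 70 ways.
The other 4 form a derangement: !4 = 9.
Total: 70 × 9 = 630.

630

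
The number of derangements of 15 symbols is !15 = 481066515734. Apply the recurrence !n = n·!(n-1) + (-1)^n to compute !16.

!16 = 16·481066515734 + 1 = 7697064251745.

7697064251745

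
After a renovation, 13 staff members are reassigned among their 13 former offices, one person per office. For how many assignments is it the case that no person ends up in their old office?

2290792932

Use !n = n·!(n-1) + (-1)^n.
!13 = 13·176214841 - 1 = 2290792932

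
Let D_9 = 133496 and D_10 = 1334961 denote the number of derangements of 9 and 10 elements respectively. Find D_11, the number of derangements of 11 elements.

14684570

D_11 = (11-1)·(D_10 + D_9) = 10·(1334961 + 133496) = 10·1468457 = 14684570.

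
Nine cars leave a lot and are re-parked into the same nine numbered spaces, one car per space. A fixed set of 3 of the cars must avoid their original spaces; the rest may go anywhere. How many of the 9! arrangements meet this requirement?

Inclusion-exclusion on the 3 forbidden self-matches:
Σ_{j=0}^{3} (-1)^j C(3,j)(9-j)!
= C(3,0)·9! - C(3,1)·8! + C(3,2)·7! - C(3,3)·6!
= 362880 - 120960 + 15120 - 720
= 256320

256320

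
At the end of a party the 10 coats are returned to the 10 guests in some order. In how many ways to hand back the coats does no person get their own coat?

Use !n = (n-1)(!(n-1) + !(n-2)).
!10 = 9·(133496 + 14833) = 9·148329 = 1334961

1334961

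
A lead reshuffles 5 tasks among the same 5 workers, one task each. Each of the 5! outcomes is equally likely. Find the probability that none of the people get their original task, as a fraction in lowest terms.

11/30

Favorable outcomes: !5 = 44.
Total outcomes: 5! = 120.
Probability = 44/120 = 11/30.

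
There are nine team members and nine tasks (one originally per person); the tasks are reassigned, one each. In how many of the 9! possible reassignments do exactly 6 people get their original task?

Pick the 6 fixed positions: C(9,6) = 84 ways.
The remaining 3 must be deranged: !3 = 2.
Total: 84 × 2 = 168.

168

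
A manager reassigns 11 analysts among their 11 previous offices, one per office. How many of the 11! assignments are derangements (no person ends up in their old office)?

14684570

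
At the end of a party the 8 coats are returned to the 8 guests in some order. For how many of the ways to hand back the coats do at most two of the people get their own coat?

37085

Sum C(8,i)·!(8-i) for i = 0..2:
  i=0: C(8,0)·!8 = 1·14833 = 14833
  i=1: C(8,1)·!7 = 8·1854 = 14832
  i=2: C(8,2)·!6 = 28·265 = 7420
Total = 37085.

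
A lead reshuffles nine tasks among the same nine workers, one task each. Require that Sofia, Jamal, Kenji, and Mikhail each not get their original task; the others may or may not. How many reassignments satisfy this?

Let A_j be the event that the j-th constrained one is fixed. By inclusion-exclusion over the 4 events:
Σ_{j=0}^{4} (-1)^j C(4,j)(9-j)!
= C(4,0)·9! - C(4,1)·8! + C(4,2)·7! - C(4,3)·6! + C(4,4)·5!
= 362880 - 161280 + 30240 - 2880 + 120
= 229080

229080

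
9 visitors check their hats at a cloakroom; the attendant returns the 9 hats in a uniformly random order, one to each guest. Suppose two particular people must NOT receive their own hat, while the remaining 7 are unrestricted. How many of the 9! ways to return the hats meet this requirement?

287280

Inclusion-exclusion on the 2 forbidden self-matches:
Σ_{j=0}^{2} (-1)^j C(2,j)(9-j)!
= C(2,0)·9! - C(2,1)·8! + C(2,2)·7!
= 362880 - 80640 + 5040
= 287280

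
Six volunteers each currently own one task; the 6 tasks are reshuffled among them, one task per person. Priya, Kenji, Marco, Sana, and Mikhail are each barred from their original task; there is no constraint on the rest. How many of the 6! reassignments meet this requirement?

Inclusion-exclusion on the 5 forbidden self-matches:
Σ_{j=0}^{5} (-1)^j C(5,j)(6-j)!
= C(5,0)·6! - C(5,1)·5! + C(5,2)·4! - C(5,3)·3! + C(5,4)·2! - C(5,5)·1!
= 720 - 600 + 240 - 60 + 10 - 1
= 309

309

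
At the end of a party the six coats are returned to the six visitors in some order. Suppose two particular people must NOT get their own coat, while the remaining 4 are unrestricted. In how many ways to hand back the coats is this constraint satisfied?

504

Inclusion-exclusion on the 2 forbidden self-matches:
Σ_{j=0}^{2} (-1)^j C(2,j)(6-j)!
= C(2,0)·6! - C(2,1)·5! + C(2,2)·4!
= 720 - 240 + 24
= 504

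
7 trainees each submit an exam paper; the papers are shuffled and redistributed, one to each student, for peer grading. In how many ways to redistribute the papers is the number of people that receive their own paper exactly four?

70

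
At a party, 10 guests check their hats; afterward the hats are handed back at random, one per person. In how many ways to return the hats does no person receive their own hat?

1334961

!10 is the nearest integer to 10!/e.
10! = 3628800, and 3628800/e ≈ 1334960.92, so !10 = 1334961.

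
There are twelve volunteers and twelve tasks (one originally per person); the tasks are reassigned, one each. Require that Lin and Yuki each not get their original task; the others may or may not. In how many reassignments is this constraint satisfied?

402796800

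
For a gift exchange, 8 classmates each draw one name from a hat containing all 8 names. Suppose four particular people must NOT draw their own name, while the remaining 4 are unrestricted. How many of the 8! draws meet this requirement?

Let A_j be the event that the j-th constrained one is fixed. By inclusion-exclusion over the 4 events:
Σ_{j=0}^{4} (-1)^j C(4,j)(8-j)!
= C(4,0)·8! - C(4,1)·7! + C(4,2)·6! - C(4,3)·5! + C(4,4)·4!
= 40320 - 20160 + 4320 - 480 + 24
= 24024

24024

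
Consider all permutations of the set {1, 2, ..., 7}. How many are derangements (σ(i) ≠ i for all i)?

1854

Recurrence: !7 = 6·(!6 + !5).
!7 = 6·(265 + 44) = 6·309 = 1854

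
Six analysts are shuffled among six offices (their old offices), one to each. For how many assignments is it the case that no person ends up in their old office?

The subfactorial !6 = [6!/e] (nearest integer).
6! = 720, and 720/e ≈ 264.87, so !6 = 265.

265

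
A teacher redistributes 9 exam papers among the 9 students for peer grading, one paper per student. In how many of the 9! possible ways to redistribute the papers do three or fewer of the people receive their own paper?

355997

Sum C(9,i)·!(9-i) for i = 0..3:
  i=0: C(9,0)·!9 = 1·133496 = 133496
  i=1: C(9,1)·!8 = 9·14833 = 133497
  i=2: C(9,2)·!7 = 36·1854 = 66744
  i=3: C(9,3)·!6 = 84·265 = 22260
Total = 355997.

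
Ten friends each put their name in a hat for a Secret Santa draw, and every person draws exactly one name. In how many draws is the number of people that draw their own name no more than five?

3626624

Sum C(10,i)·!(10-i) for i = 0..5:
  i=0: C(10,0)·!10 = 1·1334961 = 1334961
  i=1: C(10,1)·!9 = 10·133496 = 1334960
  i=2: C(10,2)·!8 = 45·14833 = 667485
  i=3: C(10,3)·!7 = 120·1854 = 222480
  i=4: C(10,4)·!6 = 210·265 = 55650
  i=5: C(10,5)·!5 = 252·44 = 11088
Total = 3626624.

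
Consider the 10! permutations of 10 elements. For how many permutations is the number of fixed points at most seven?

3628754

# with exactly i fixed is C(10,i)·!(10-i); sum over i=0..7:
  i=0: C(10,0)·!10 = 1·1334961 = 1334961
  i=1: C(10,1)·!9 = 10·133496 = 1334960
  i=2: C(10,2)·!8 = 45·14833 = 667485
  i=3: C(10,3)·!7 = 120·1854 = 222480
  i=4: C(10,4)·!6 = 210·265 = 55650
  i=5: C(10,5)·!5 = 252·44 = 11088
  i=6: C(10,6)·!4 = 210·9 = 1890
  i=7: C(10,7)·!3 = 120·2 = 240
Total = 3628754.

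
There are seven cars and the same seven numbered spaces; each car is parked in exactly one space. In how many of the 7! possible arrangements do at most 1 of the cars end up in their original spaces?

# with exactly i fixed is C(7,i)·!(7-i); sum over i=0..1:
  i=0: C(7,0)·!7 = 1·1854 = 1854
  i=1: C(7,1)·!6 = 7·265 = 1855
Total = 3709.

3709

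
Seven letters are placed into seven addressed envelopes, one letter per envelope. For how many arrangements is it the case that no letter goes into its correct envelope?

1854

By inclusion-exclusion, !7 = Σ (-1)^k · 7!/k! for k=0..7
= 7! - 7!/1! + 7!/2! - 7!/3! + 7!/4! - 7!/5! + 7!/6! - 7!/7!
= 5040 - 5040 + 2520 - 840 + 210 - 42 + 7 - 1
= 1854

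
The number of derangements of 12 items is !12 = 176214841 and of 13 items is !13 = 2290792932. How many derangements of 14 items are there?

32071101049

!14 = (14-1)·(!13 + !12) = 13·(2290792932 + 176214841) = 13·2467007773 = 32071101049.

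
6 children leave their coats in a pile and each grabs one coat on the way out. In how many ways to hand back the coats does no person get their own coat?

265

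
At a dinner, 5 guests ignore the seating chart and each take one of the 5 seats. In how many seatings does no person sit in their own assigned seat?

The subfactorial !5 = [5!/e] (nearest integer).
5! = 120, and 120/e ≈ 44.15, so !5 = 44.

44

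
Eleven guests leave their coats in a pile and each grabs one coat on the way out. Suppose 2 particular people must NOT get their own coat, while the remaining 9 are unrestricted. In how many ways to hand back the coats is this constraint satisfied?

33022080

Let A_j be the event that the j-th constrained one is fixed. By inclusion-exclusion over the 2 events:
Σ_{j=0}^{2} (-1)^j C(2,j)(11-j)!
= C(2,0)·11! - C(2,1)·10! + C(2,2)·9!
= 39916800 - 7257600 + 362880
= 33022080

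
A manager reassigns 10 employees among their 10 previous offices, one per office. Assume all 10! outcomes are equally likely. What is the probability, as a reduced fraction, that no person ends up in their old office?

Favorable outcomes: !10 = 1334961.
Total outcomes: 10! = 3628800.
Probability = 1334961/3628800 = 16481/44800.

16481/44800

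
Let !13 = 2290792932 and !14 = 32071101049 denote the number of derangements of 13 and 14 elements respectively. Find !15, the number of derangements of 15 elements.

481066515734

!15 = (15-1)·(!14 + !13) = 14·(32071101049 + 2290792932) = 14·34361893981 = 481066515734.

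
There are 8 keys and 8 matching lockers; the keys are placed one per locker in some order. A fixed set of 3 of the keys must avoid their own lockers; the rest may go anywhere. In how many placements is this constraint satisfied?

27240

Inclusion-exclusion on the 3 forbidden self-matches:
Σ_{j=0}^{3} (-1)^j C(3,j)(8-j)!
= C(3,0)·8! - C(3,1)·7! + C(3,2)·6! - C(3,3)·5!
= 40320 - 15120 + 2160 - 120
= 27240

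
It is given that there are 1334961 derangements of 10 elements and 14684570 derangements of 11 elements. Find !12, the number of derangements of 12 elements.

176214841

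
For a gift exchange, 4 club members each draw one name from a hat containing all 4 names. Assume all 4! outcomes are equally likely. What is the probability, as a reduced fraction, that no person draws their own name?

3/8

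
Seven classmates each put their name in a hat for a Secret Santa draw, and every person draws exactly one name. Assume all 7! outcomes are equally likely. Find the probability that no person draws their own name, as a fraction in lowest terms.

103/280

Favorable outcomes: !7 = 1854.
Total outcomes: 7! = 5040.
Probability = 1854/5040 = 103/280.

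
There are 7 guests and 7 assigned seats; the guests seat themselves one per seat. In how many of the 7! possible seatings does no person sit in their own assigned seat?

1854

Use !n = (n-1)(!(n-1) + !(n-2)).
!7 = 6·(265 + 44) = 6·309 = 1854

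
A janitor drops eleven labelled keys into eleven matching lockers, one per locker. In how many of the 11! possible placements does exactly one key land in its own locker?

Choose which one of the 11 is fixed: C(11,1) = 11.
The other 10 form a derangement: !10 = 1334961.
Total: 11 × 1334961 = 14684571.

14684571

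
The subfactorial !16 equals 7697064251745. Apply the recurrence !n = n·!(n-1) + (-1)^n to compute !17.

130850092279664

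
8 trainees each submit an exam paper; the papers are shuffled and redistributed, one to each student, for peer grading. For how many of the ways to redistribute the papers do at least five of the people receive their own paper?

141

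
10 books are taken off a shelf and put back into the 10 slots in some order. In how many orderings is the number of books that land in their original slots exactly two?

667485

Choose which 2 of the 10 are fixed: C(10,2) = 45.
The remaining 8 must be deranged: !8 = 14833.
Total: 45 × 14833 = 667485.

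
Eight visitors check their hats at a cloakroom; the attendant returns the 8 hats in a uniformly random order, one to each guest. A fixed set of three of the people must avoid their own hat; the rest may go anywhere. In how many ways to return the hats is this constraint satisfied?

Inclusion-exclusion on the 3 forbidden self-matches:
Σ_{j=0}^{3} (-1)^j C(3,j)(8-j)!
= C(3,0)·8! - C(3,1)·7! + C(3,2)·6! - C(3,3)·5!
= 40320 - 15120 + 2160 - 120
= 27240

27240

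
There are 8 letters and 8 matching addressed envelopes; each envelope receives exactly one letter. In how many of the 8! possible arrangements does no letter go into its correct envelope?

14833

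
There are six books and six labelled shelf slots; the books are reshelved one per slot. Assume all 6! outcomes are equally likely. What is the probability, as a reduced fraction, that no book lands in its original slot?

53/144

Favorable outcomes: !6 = 265.
Total outcomes: 6! = 720.
Probability = 265/720 = 53/144.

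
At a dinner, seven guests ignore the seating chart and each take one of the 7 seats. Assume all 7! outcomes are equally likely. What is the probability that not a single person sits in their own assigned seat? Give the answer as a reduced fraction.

Favorable outcomes: !7 = 1854.
Total outcomes: 7! = 5040.
Probability = 1854/5040 = 103/280.

103/280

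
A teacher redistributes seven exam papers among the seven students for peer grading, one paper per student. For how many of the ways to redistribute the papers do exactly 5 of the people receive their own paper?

21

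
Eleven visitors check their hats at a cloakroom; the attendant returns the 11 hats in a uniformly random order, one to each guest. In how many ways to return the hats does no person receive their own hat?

14684570

!11 is the nearest integer to 11!/e.
11! = 39916800, and 39916800/e ≈ 14684570.08, so !11 = 14684570.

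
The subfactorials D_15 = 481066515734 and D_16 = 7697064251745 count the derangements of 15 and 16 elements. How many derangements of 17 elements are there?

130850092279664

D_17 = (17-1)·(D_16 + D_15) = 16·(7697064251745 + 481066515734) = 16·8178130767479 = 130850092279664.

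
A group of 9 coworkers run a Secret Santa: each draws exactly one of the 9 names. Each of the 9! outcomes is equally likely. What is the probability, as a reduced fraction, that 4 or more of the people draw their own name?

6883/362880

Favorable outcomes: Σ_{i≥4} C(9,i)·!(9-i) = 126·44 + 126·9 + 84·2 + 36·1 + 9·0 + 1·1 = 6883.
Total outcomes: 9! = 362880.
Probability = 6883/362880 = 6883/362880.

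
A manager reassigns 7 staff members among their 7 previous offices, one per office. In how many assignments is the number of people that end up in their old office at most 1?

3709

Sum C(7,i)·!(7-i) for i = 0..1:
  i=0: C(7,0)·!7 = 1·1854 = 1854
  i=1: C(7,1)·!6 = 7·265 = 1855
Total = 3709.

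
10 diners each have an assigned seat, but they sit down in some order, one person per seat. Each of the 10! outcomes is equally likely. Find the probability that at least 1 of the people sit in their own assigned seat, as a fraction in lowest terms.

Favorable outcomes: Σ_{i≥1} C(10,i)·!(10-i) = 10·133496 + 45·14833 + 120·1854 + 210·265 + 252·44 + 210·9 + 120·2 + 45·1 + 10·0 + 1·1 = 2293839.
Total outcomes: 10! = 3628800.
Probability = 2293839/3628800 = 28319/44800.

28319/44800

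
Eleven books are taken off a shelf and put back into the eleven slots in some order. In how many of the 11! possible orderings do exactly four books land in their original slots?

611820

Pick the 4 fixed positions: C(11,4) = 330 ways.
The other 7 form a derangement: !7 = 1854.
Total: 330 × 1854 = 611820.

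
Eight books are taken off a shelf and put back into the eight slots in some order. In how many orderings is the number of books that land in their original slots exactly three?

2464

Pick the 3 fixed positions: C(8,3) = 56 ways.
The other 5 form a derangement: !5 = 44.
Total: 56 × 44 = 2464.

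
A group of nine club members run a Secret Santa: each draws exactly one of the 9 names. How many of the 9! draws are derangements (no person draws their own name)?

Recurrence: !9 = 8·(!8 + !7).
!9 = 8·(14833 + 1854) = 8·16687 = 133496

133496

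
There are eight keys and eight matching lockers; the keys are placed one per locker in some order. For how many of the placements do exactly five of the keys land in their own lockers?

Choose which 5 of the 8 are fixed: C(8,5) = 56.
The other 3 form a derangement: !3 = 2.
Total: 56 × 2 = 112.

112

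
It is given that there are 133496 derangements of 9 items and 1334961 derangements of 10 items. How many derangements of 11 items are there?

!11 = (11-1)·(!10 + !9) = 10·(1334961 + 133496) = 10·1468457 = 14684570.

14684570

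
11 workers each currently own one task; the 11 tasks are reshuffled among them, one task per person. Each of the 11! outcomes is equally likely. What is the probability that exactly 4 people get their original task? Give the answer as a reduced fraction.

Favorable outcomes: C(11,4)·!7 = 330·1854 = 611820.
Total outcomes: 11! = 39916800.
Probability = 611820/39916800 = 103/6720.

103/6720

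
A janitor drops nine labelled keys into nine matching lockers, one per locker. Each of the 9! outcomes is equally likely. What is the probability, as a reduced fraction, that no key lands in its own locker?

16687/45360

Favorable outcomes: !9 = 133496.
Total outcomes: 9! = 362880.
Probability = 133496/362880 = 16687/45360.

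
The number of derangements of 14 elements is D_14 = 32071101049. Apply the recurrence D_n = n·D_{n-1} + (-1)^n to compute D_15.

D_15 = 15·32071101049 - 1 = 481066515734.

481066515734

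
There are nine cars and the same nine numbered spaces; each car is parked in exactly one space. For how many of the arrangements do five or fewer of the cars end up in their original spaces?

362675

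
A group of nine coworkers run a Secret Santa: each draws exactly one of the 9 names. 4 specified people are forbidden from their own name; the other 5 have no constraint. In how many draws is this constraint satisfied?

229080

Let A_j be the event that the j-th constrained one is fixed. By inclusion-exclusion over the 4 events:
Σ_{j=0}^{4} (-1)^j C(4,j)(9-j)!
= C(4,0)·9! - C(4,1)·8! + C(4,2)·7! - C(4,3)·6! + C(4,4)·5!
= 362880 - 161280 + 30240 - 2880 + 120
= 229080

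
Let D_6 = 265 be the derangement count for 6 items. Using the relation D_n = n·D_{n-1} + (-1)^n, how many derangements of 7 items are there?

1854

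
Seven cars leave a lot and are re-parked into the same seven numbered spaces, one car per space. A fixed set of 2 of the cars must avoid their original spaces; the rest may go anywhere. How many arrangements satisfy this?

3720

Inclusion-exclusion on the 2 forbidden self-matches:
Σ_{j=0}^{2} (-1)^j C(2,j)(7-j)!
= C(2,0)·7! - C(2,1)·6! + C(2,2)·5!
= 5040 - 1440 + 120
= 3720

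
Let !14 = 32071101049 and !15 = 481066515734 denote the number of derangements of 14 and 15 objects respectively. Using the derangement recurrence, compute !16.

!16 = (16-1)·(!15 + !14) = 15·(481066515734 + 32071101049) = 15·513137616783 = 7697064251745.

7697064251745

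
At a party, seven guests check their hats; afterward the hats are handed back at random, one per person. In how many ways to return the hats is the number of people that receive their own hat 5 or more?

22

# with exactly i fixed is C(7,i)·!(7-i); sum over i=5..7:
  i=5: C(7,5)·!2 = 21·1 = 21
  i=6: C(7,6)·!1 = 7·0 = 0
  i=7: C(7,7)·!0 = 1·1 = 1
Total = 22.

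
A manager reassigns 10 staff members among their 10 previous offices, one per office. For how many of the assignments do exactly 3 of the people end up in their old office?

Choose which 3 of the 10 are fixed: C(10,3) = 120.
The other 7 form a derangement: !7 = 1854.
Total: 120 × 1854 = 222480.

222480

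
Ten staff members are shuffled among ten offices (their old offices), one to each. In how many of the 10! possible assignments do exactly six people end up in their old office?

1890

Choose which 6 of the 10 are fixed: C(10,6) = 210.
The other 4 form a derangement: !4 = 9.
Total: 210 × 9 = 1890.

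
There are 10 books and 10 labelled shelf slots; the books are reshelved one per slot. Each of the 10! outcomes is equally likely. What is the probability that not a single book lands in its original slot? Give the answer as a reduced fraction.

Favorable outcomes: !10 = 1334961.
Total outcomes: 10! = 3628800.
Probability = 1334961/3628800 = 16481/44800.

16481/44800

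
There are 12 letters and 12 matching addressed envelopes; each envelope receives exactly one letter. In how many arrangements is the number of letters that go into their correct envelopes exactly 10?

Choose which 10 of the 12 are fixed: C(12,10) = 66.
The remaining 2 must be deranged: !2 = 1.
Total: 66 × 1 = 66.

66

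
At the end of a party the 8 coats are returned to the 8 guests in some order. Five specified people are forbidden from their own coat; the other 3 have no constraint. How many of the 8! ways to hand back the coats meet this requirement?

Inclusion-exclusion on the 5 forbidden self-matches:
Σ_{j=0}^{5} (-1)^j C(5,j)(8-j)!
= C(5,0)·8! - C(5,1)·7! + C(5,2)·6! - C(5,3)·5! + C(5,4)·4! - C(5,5)·3!
= 40320 - 25200 + 7200 - 1200 + 120 - 6
= 21234

21234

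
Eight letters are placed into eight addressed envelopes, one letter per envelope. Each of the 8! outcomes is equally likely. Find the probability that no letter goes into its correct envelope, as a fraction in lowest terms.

Favorable outcomes: !8 = 14833.
Total outcomes: 8! = 40320.
Probability = 14833/40320 = 2119/5760.

2119/5760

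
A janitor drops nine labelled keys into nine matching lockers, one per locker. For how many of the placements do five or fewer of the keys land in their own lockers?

362675

# with exactly i fixed is C(9,i)·!(9-i); sum over i=0..5:
  i=0: C(9,0)·!9 = 1·133496 = 133496
  i=1: C(9,1)·!8 = 9·14833 = 133497
  i=2: C(9,2)·!7 = 36·1854 = 66744
  i=3: C(9,3)·!6 = 84·265 = 22260
  i=4: C(9,4)·!5 = 126·44 = 5544
  i=5: C(9,5)·!4 = 126·9 = 1134
Total = 362675.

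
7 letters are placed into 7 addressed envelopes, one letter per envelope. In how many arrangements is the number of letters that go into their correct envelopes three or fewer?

Sum C(7,i)·!(7-i) for i = 0..3:
  i=0: C(7,0)·!7 = 1·1854 = 1854
  i=1: C(7,1)·!6 = 7·265 = 1855
  i=2: C(7,2)·!5 = 21·44 = 924
  i=3: C(7,3)·!4 = 35·9 = 315
Total = 4948.

4948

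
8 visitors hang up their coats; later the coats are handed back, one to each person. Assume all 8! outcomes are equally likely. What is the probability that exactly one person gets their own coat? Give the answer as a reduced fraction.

103/280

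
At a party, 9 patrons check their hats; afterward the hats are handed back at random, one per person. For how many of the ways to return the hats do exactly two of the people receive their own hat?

66744

Choose which 2 of the 9 are fixed: C(9,2) = 36.
The remaining 7 must be deranged: !7 = 1854.
Total: 36 × 1854 = 66744.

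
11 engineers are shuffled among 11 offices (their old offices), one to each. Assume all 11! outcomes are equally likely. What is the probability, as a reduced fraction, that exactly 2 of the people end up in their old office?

16687/90720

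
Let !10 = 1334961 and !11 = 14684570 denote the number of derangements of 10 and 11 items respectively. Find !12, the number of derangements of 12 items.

176214841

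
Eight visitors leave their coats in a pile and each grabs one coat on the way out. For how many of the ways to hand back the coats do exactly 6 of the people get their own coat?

28

Pick the 6 fixed positions: C(8,6) = 28 ways.
The other 2 form a derangement: !2 = 1.
Total: 28 × 1 = 28.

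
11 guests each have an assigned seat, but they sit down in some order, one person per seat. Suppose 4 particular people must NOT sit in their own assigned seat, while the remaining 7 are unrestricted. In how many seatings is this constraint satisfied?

Let A_j be the event that the j-th constrained one is fixed. By inclusion-exclusion over the 4 events:
Σ_{j=0}^{4} (-1)^j C(4,j)(11-j)!
= C(4,0)·11! - C(4,1)·10! + C(4,2)·9! - C(4,3)·8! + C(4,4)·7!
= 39916800 - 14515200 + 2177280 - 161280 + 5040
= 27422640

27422640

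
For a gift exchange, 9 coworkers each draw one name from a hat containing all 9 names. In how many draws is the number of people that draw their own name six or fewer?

Sum C(9,i)·!(9-i) for i = 0..6:
  i=0: C(9,0)·!9 = 1·133496 = 133496
  i=1: C(9,1)·!8 = 9·14833 = 133497
  i=2: C(9,2)·!7 = 36·1854 = 66744
  i=3: C(9,3)·!6 = 84·265 = 22260
  i=4: C(9,4)·!5 = 126·44 = 5544
  i=5: C(9,5)·!4 = 126·9 = 1134
  i=6: C(9,6)·!3 = 84·2 = 168
Total = 362843.

362843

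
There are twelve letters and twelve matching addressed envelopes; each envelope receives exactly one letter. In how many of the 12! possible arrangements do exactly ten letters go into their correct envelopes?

Pick the 10 fixed positions: C(12,10) = 66 ways.
The other 2 form a derangement: !2 = 1.
Total: 66 × 1 = 66.

66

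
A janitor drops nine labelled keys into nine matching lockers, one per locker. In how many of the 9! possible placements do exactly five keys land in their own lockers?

Choose which 5 of the 9 are fixed: C(9,5) = 126.
The other 4 form a derangement: !4 = 9.
Total: 126 × 9 = 1134.

1134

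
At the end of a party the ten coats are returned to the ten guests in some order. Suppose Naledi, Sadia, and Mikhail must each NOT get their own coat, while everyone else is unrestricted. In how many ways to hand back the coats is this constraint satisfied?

2656080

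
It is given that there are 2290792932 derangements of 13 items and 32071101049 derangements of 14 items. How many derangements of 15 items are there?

481066515734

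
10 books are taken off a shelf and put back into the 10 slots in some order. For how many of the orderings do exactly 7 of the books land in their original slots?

Pick the 7 fixed positions: C(10,7) = 120 ways.
The other 3 form a derangement: !3 = 2.
Total: 120 × 2 = 240.

240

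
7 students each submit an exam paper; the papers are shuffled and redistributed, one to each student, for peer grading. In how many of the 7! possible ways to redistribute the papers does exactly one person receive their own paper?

1855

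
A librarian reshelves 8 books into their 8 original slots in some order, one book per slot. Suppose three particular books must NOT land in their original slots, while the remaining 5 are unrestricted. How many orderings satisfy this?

27240

Inclusion-exclusion on the 3 forbidden self-matches:
Σ_{j=0}^{3} (-1)^j C(3,j)(8-j)!
= C(3,0)·8! - C(3,1)·7! + C(3,2)·6! - C(3,3)·5!
= 40320 - 15120 + 2160 - 120
= 27240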